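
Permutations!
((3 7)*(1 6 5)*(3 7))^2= (7)(1 5 6)= [0, 5, 2, 3, 4, 6, 1, 7]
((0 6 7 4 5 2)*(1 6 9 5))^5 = [9, 6, 0, 3, 1, 2, 7, 4, 8, 5] = (0 9 5 2)(1 6 7 4)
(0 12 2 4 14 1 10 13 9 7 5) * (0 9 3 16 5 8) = (0 12 2 4 14 1 10 13 3 16 5 9 7 8) = [12, 10, 4, 16, 14, 9, 6, 8, 0, 7, 13, 11, 2, 3, 1, 15, 5]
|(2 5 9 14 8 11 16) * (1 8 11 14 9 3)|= |(1 8 14 11 16 2 5 3)|= 8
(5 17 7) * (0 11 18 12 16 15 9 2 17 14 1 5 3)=(0 11 18 12 16 15 9 2 17 7 3)(1 5 14)=[11, 5, 17, 0, 4, 14, 6, 3, 8, 2, 10, 18, 16, 13, 1, 9, 15, 7, 12]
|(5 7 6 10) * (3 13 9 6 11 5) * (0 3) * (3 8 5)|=10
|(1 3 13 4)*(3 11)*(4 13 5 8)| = |(13)(1 11 3 5 8 4)| = 6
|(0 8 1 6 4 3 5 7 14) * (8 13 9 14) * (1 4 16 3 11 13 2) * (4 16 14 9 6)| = 40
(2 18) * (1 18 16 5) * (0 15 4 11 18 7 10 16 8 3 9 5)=(0 15 4 11 18 2 8 3 9 5 1 7 10 16)=[15, 7, 8, 9, 11, 1, 6, 10, 3, 5, 16, 18, 12, 13, 14, 4, 0, 17, 2]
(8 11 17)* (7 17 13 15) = [0, 1, 2, 3, 4, 5, 6, 17, 11, 9, 10, 13, 12, 15, 14, 7, 16, 8] = (7 17 8 11 13 15)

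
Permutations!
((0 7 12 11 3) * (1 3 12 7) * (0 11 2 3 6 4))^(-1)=(0 4 6 1)(2 12 11 3)=[4, 0, 12, 2, 6, 5, 1, 7, 8, 9, 10, 3, 11]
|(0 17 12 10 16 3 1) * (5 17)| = 8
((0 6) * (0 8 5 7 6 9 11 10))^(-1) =[10, 1, 2, 3, 4, 8, 7, 5, 6, 0, 11, 9] =(0 10 11 9)(5 8 6 7)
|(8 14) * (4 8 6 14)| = 2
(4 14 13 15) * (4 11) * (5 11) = (4 14 13 15 5 11) = [0, 1, 2, 3, 14, 11, 6, 7, 8, 9, 10, 4, 12, 15, 13, 5]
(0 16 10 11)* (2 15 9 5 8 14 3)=(0 16 10 11)(2 15 9 5 8 14 3)=[16, 1, 15, 2, 4, 8, 6, 7, 14, 5, 11, 0, 12, 13, 3, 9, 10]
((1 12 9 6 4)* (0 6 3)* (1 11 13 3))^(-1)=[3, 9, 2, 13, 6, 5, 0, 7, 8, 12, 10, 4, 1, 11]=(0 3 13 11 4 6)(1 9 12)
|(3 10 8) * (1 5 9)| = |(1 5 9)(3 10 8)| = 3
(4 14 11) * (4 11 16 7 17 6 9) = (4 14 16 7 17 6 9) = [0, 1, 2, 3, 14, 5, 9, 17, 8, 4, 10, 11, 12, 13, 16, 15, 7, 6]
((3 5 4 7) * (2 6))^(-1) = [0, 1, 6, 7, 5, 3, 2, 4] = (2 6)(3 7 4 5)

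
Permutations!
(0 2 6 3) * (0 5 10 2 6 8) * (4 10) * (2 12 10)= [6, 1, 8, 5, 2, 4, 3, 7, 0, 9, 12, 11, 10]= (0 6 3 5 4 2 8)(10 12)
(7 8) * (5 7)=[0, 1, 2, 3, 4, 7, 6, 8, 5]=(5 7 8)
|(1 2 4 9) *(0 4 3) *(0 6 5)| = |(0 4 9 1 2 3 6 5)| = 8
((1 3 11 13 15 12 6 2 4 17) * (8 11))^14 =(1 11 12 4 3 13 6 17 8 15 2) =[0, 11, 1, 13, 3, 5, 17, 7, 15, 9, 10, 12, 4, 6, 14, 2, 16, 8]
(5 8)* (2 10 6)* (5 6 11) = (2 10 11 5 8 6) = [0, 1, 10, 3, 4, 8, 2, 7, 6, 9, 11, 5]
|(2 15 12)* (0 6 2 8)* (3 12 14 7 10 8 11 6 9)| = |(0 9 3 12 11 6 2 15 14 7 10 8)| = 12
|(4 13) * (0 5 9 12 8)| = 10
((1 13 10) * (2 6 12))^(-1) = (1 10 13)(2 12 6) = [0, 10, 12, 3, 4, 5, 2, 7, 8, 9, 13, 11, 6, 1]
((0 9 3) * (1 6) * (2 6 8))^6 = [0, 2, 1, 3, 4, 5, 8, 7, 6, 9] = (9)(1 2)(6 8)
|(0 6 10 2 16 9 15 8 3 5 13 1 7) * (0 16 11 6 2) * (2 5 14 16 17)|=30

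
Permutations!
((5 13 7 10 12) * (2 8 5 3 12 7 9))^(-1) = (2 9 13 5 8)(3 12)(7 10) = [0, 1, 9, 12, 4, 8, 6, 10, 2, 13, 7, 11, 3, 5]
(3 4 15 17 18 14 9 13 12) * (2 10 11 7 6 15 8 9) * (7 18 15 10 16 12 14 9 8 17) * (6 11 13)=(2 16 12 3 4 17 15 7 11 18 9 6 10 13 14)=[0, 1, 16, 4, 17, 5, 10, 11, 8, 6, 13, 18, 3, 14, 2, 7, 12, 15, 9]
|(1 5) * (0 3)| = 2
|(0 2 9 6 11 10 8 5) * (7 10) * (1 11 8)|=|(0 2 9 6 8 5)(1 11 7 10)|=12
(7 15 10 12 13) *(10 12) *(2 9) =(2 9)(7 15 12 13) =[0, 1, 9, 3, 4, 5, 6, 15, 8, 2, 10, 11, 13, 7, 14, 12]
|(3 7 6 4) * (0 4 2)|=6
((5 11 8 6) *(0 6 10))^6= [0, 1, 2, 3, 4, 5, 6, 7, 8, 9, 10, 11]= (11)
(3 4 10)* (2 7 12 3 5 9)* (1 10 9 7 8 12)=(1 10 5 7)(2 8 12 3 4 9)=[0, 10, 8, 4, 9, 7, 6, 1, 12, 2, 5, 11, 3]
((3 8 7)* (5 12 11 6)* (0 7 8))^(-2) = (0 7 3)(5 11)(6 12) = [7, 1, 2, 0, 4, 11, 12, 3, 8, 9, 10, 5, 6]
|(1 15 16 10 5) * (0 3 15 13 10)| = |(0 3 15 16)(1 13 10 5)| = 4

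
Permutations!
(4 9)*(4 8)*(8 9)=[0, 1, 2, 3, 8, 5, 6, 7, 4, 9]=(9)(4 8)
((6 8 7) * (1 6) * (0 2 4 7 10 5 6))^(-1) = (0 1 7 4 2)(5 10 8 6) = [1, 7, 0, 3, 2, 10, 5, 4, 6, 9, 8]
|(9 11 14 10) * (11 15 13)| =6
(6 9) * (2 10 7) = (2 10 7)(6 9) = [0, 1, 10, 3, 4, 5, 9, 2, 8, 6, 7]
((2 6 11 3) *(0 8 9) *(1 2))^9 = [0, 3, 1, 11, 4, 5, 2, 7, 8, 9, 10, 6] = (1 3 11 6 2)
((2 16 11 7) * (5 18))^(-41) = (2 7 11 16)(5 18) = [0, 1, 7, 3, 4, 18, 6, 11, 8, 9, 10, 16, 12, 13, 14, 15, 2, 17, 5]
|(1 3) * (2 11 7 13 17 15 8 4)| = |(1 3)(2 11 7 13 17 15 8 4)| = 8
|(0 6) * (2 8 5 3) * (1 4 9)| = 12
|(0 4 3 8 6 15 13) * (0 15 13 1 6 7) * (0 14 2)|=|(0 4 3 8 7 14 2)(1 6 13 15)|=28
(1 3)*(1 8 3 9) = (1 9)(3 8) = [0, 9, 2, 8, 4, 5, 6, 7, 3, 1]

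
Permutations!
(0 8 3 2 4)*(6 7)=(0 8 3 2 4)(6 7)=[8, 1, 4, 2, 0, 5, 7, 6, 3]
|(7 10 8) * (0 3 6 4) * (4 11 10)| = 8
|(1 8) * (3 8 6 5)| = 5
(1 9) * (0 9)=(0 9 1)=[9, 0, 2, 3, 4, 5, 6, 7, 8, 1]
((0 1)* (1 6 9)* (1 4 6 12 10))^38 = (0 10)(1 12)(4 9 6) = [10, 12, 2, 3, 9, 5, 4, 7, 8, 6, 0, 11, 1]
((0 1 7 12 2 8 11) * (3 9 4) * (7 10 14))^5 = (0 12 1 2 10 8 14 11 7)(3 4 9) = [12, 2, 10, 4, 9, 5, 6, 0, 14, 3, 8, 7, 1, 13, 11]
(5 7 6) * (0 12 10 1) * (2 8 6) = (0 12 10 1)(2 8 6 5 7) = [12, 0, 8, 3, 4, 7, 5, 2, 6, 9, 1, 11, 10]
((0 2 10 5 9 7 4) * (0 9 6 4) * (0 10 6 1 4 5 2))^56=(10)=[0, 1, 2, 3, 4, 5, 6, 7, 8, 9, 10]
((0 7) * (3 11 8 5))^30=(3 8)(5 11)=[0, 1, 2, 8, 4, 11, 6, 7, 3, 9, 10, 5]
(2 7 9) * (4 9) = (2 7 4 9) = [0, 1, 7, 3, 9, 5, 6, 4, 8, 2]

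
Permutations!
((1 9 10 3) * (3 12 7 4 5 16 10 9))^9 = (1 3)(4 10)(5 12)(7 16) = [0, 3, 2, 1, 10, 12, 6, 16, 8, 9, 4, 11, 5, 13, 14, 15, 7]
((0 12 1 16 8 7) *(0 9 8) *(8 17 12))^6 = [1, 17, 2, 3, 4, 5, 6, 0, 16, 8, 10, 11, 9, 13, 14, 15, 12, 7] = (0 1 17 7)(8 16 12 9)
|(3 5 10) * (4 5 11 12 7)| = 7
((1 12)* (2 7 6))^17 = [0, 12, 6, 3, 4, 5, 7, 2, 8, 9, 10, 11, 1] = (1 12)(2 6 7)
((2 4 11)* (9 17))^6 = (17) = [0, 1, 2, 3, 4, 5, 6, 7, 8, 9, 10, 11, 12, 13, 14, 15, 16, 17]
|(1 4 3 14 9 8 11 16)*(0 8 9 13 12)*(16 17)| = |(0 8 11 17 16 1 4 3 14 13 12)| = 11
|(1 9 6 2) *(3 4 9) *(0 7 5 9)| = |(0 7 5 9 6 2 1 3 4)| = 9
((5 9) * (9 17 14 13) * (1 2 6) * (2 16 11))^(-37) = [0, 2, 16, 3, 4, 13, 11, 7, 8, 14, 10, 1, 12, 17, 5, 15, 6, 9] = (1 2 16 6 11)(5 13 17 9 14)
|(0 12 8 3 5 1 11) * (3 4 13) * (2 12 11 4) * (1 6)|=6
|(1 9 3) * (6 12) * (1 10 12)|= |(1 9 3 10 12 6)|= 6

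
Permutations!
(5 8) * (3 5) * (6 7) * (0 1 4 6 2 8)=[1, 4, 8, 5, 6, 0, 7, 2, 3]=(0 1 4 6 7 2 8 3 5)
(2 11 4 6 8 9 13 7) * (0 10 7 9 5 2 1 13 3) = (0 10 7 1 13 9 3)(2 11 4 6 8 5) = [10, 13, 11, 0, 6, 2, 8, 1, 5, 3, 7, 4, 12, 9]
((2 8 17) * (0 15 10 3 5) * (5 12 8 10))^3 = (2 12)(3 17)(8 10) = [0, 1, 12, 17, 4, 5, 6, 7, 10, 9, 8, 11, 2, 13, 14, 15, 16, 3]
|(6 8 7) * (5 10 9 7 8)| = |(5 10 9 7 6)| = 5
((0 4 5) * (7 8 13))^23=(0 5 4)(7 13 8)=[5, 1, 2, 3, 0, 4, 6, 13, 7, 9, 10, 11, 12, 8]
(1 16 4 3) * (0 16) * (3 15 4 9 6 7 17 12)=(0 16 9 6 7 17 12 3 1)(4 15)=[16, 0, 2, 1, 15, 5, 7, 17, 8, 6, 10, 11, 3, 13, 14, 4, 9, 12]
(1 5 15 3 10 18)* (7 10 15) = [0, 5, 2, 15, 4, 7, 6, 10, 8, 9, 18, 11, 12, 13, 14, 3, 16, 17, 1] = (1 5 7 10 18)(3 15)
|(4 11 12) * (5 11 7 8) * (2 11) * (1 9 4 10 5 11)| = |(1 9 4 7 8 11 12 10 5 2)| = 10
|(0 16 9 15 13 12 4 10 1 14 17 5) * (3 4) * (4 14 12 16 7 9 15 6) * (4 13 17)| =|(0 7 9 6 13 16 15 17 5)(1 12 3 14 4 10)| =18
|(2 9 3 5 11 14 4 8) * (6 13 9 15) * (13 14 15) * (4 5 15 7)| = 12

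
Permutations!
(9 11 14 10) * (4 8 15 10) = [0, 1, 2, 3, 8, 5, 6, 7, 15, 11, 9, 14, 12, 13, 4, 10] = (4 8 15 10 9 11 14)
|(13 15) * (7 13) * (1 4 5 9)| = 12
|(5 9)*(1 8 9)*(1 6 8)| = 4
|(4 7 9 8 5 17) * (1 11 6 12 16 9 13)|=12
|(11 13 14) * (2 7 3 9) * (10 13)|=4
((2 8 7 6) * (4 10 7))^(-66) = (10) = [0, 1, 2, 3, 4, 5, 6, 7, 8, 9, 10]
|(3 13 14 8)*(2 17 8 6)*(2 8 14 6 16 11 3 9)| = |(2 17 14 16 11 3 13 6 8 9)| = 10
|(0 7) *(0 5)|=|(0 7 5)|=3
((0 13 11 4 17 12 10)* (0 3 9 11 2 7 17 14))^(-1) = [14, 1, 13, 10, 11, 5, 6, 2, 8, 3, 12, 9, 17, 0, 4, 15, 16, 7] = (0 14 4 11 9 3 10 12 17 7 2 13)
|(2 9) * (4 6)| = |(2 9)(4 6)| = 2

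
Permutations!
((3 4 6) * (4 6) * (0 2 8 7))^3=(0 7 8 2)(3 6)=[7, 1, 0, 6, 4, 5, 3, 8, 2]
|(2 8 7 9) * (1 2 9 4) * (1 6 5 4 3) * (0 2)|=6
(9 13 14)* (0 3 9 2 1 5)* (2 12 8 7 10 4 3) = (0 2 1 5)(3 9 13 14 12 8 7 10 4) = [2, 5, 1, 9, 3, 0, 6, 10, 7, 13, 4, 11, 8, 14, 12]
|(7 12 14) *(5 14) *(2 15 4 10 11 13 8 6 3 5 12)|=|(2 15 4 10 11 13 8 6 3 5 14 7)|=12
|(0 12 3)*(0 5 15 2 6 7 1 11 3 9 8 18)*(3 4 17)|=|(0 12 9 8 18)(1 11 4 17 3 5 15 2 6 7)|=10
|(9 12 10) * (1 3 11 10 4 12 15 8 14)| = 8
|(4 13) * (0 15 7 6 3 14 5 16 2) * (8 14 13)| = |(0 15 7 6 3 13 4 8 14 5 16 2)| = 12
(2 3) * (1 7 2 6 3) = (1 7 2)(3 6) = [0, 7, 1, 6, 4, 5, 3, 2]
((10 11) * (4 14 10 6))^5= (14)= [0, 1, 2, 3, 4, 5, 6, 7, 8, 9, 10, 11, 12, 13, 14]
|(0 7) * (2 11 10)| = 6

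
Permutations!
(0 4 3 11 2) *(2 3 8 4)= [2, 1, 0, 11, 8, 5, 6, 7, 4, 9, 10, 3]= (0 2)(3 11)(4 8)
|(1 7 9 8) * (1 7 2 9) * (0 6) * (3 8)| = 6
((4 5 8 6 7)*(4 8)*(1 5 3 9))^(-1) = (1 9 3 4 5)(6 8 7) = [0, 9, 2, 4, 5, 1, 8, 6, 7, 3]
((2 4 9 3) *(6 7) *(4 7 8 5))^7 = (2 3 9 4 5 8 6 7) = [0, 1, 3, 9, 5, 8, 7, 2, 6, 4]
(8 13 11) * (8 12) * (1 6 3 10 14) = (1 6 3 10 14)(8 13 11 12) = [0, 6, 2, 10, 4, 5, 3, 7, 13, 9, 14, 12, 8, 11, 1]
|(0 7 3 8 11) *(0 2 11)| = |(0 7 3 8)(2 11)| = 4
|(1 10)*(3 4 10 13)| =5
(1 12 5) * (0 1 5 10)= [1, 12, 2, 3, 4, 5, 6, 7, 8, 9, 0, 11, 10]= (0 1 12 10)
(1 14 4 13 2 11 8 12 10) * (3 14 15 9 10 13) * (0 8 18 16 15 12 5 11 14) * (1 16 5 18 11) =(0 8 18 5 1 12 13 2 14 4 3)(9 10 16 15) =[8, 12, 14, 0, 3, 1, 6, 7, 18, 10, 16, 11, 13, 2, 4, 9, 15, 17, 5]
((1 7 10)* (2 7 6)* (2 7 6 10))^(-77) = (1 10)(2 6 7) = [0, 10, 6, 3, 4, 5, 7, 2, 8, 9, 1]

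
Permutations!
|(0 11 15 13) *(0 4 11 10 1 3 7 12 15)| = 10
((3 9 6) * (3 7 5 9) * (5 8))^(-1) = (5 8 7 6 9) = [0, 1, 2, 3, 4, 8, 9, 6, 7, 5]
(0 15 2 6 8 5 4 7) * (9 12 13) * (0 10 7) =(0 15 2 6 8 5 4)(7 10)(9 12 13) =[15, 1, 6, 3, 0, 4, 8, 10, 5, 12, 7, 11, 13, 9, 14, 2]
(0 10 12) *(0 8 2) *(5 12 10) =(0 5 12 8 2) =[5, 1, 0, 3, 4, 12, 6, 7, 2, 9, 10, 11, 8]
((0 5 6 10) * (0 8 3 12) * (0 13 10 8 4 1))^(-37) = [8, 6, 2, 10, 5, 3, 12, 7, 13, 9, 0, 11, 4, 1] = (0 8 13 1 6 12 4 5 3 10)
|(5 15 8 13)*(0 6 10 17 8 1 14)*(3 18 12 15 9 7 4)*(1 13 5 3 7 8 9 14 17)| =90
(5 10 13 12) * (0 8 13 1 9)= (0 8 13 12 5 10 1 9)= [8, 9, 2, 3, 4, 10, 6, 7, 13, 0, 1, 11, 5, 12]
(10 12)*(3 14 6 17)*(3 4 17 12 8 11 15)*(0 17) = [17, 1, 2, 14, 0, 5, 12, 7, 11, 9, 8, 15, 10, 13, 6, 3, 16, 4] = (0 17 4)(3 14 6 12 10 8 11 15)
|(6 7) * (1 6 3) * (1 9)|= 5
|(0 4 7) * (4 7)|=2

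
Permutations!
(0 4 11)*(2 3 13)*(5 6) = (0 4 11)(2 3 13)(5 6) = [4, 1, 3, 13, 11, 6, 5, 7, 8, 9, 10, 0, 12, 2]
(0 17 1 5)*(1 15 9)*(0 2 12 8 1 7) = (0 17 15 9 7)(1 5 2 12 8) = [17, 5, 12, 3, 4, 2, 6, 0, 1, 7, 10, 11, 8, 13, 14, 9, 16, 15]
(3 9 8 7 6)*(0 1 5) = [1, 5, 2, 9, 4, 0, 3, 6, 7, 8] = (0 1 5)(3 9 8 7 6)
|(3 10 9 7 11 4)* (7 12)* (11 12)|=|(3 10 9 11 4)(7 12)|=10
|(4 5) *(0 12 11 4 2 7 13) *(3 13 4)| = 20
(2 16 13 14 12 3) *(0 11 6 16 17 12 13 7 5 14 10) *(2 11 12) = [12, 1, 17, 11, 4, 14, 16, 5, 8, 9, 0, 6, 3, 10, 13, 15, 7, 2] = (0 12 3 11 6 16 7 5 14 13 10)(2 17)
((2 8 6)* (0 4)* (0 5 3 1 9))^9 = (0 3)(1 4)(5 9) = [3, 4, 2, 0, 1, 9, 6, 7, 8, 5]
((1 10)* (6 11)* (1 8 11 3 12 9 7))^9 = (12) = [0, 1, 2, 3, 4, 5, 6, 7, 8, 9, 10, 11, 12]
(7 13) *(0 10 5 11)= (0 10 5 11)(7 13)= [10, 1, 2, 3, 4, 11, 6, 13, 8, 9, 5, 0, 12, 7]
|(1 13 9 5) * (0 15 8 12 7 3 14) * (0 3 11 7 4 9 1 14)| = |(0 15 8 12 4 9 5 14 3)(1 13)(7 11)| = 18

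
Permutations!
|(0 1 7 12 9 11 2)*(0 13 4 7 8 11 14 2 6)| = |(0 1 8 11 6)(2 13 4 7 12 9 14)| = 35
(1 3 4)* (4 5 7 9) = (1 3 5 7 9 4) = [0, 3, 2, 5, 1, 7, 6, 9, 8, 4]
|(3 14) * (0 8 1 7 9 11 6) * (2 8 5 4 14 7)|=|(0 5 4 14 3 7 9 11 6)(1 2 8)|=9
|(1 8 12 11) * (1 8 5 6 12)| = 6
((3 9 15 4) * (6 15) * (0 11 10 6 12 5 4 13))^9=(0 6)(3 4 5 12 9)(10 13)(11 15)=[6, 1, 2, 4, 5, 12, 0, 7, 8, 3, 13, 15, 9, 10, 14, 11]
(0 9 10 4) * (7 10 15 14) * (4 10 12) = (0 9 15 14 7 12 4) = [9, 1, 2, 3, 0, 5, 6, 12, 8, 15, 10, 11, 4, 13, 7, 14]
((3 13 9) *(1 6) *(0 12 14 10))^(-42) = (0 14)(10 12) = [14, 1, 2, 3, 4, 5, 6, 7, 8, 9, 12, 11, 10, 13, 0]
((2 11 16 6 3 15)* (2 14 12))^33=(2 11 16 6 3 15 14 12)=[0, 1, 11, 15, 4, 5, 3, 7, 8, 9, 10, 16, 2, 13, 12, 14, 6]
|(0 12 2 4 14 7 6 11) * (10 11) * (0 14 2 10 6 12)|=|(2 4)(7 12 10 11 14)|=10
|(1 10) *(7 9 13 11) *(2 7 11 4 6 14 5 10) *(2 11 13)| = |(1 11 13 4 6 14 5 10)(2 7 9)| = 24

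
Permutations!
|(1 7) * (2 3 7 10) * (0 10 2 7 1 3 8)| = |(0 10 7 3 1 2 8)| = 7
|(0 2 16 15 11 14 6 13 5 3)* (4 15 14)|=24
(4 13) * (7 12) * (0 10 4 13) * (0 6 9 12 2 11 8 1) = [10, 0, 11, 3, 6, 5, 9, 2, 1, 12, 4, 8, 7, 13] = (13)(0 10 4 6 9 12 7 2 11 8 1)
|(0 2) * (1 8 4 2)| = 5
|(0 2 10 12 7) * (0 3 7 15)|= |(0 2 10 12 15)(3 7)|= 10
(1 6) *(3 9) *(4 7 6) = [0, 4, 2, 9, 7, 5, 1, 6, 8, 3] = (1 4 7 6)(3 9)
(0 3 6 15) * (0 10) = (0 3 6 15 10) = [3, 1, 2, 6, 4, 5, 15, 7, 8, 9, 0, 11, 12, 13, 14, 10]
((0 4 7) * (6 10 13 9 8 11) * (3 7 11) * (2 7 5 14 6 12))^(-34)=(0 11 2)(3 9 10 14)(4 12 7)(5 8 13 6)=[11, 1, 0, 9, 12, 8, 5, 4, 13, 10, 14, 2, 7, 6, 3]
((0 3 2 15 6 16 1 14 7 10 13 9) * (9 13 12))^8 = (0 7 6)(1 2 12)(3 10 16)(9 14 15) = [7, 2, 12, 10, 4, 5, 0, 6, 8, 14, 16, 11, 1, 13, 15, 9, 3]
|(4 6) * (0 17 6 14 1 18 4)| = |(0 17 6)(1 18 4 14)| = 12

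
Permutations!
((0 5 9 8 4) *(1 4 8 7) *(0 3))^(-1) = [3, 7, 2, 4, 1, 0, 6, 9, 8, 5] = (0 3 4 1 7 9 5)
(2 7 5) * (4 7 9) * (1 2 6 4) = (1 2 9)(4 7 5 6) = [0, 2, 9, 3, 7, 6, 4, 5, 8, 1]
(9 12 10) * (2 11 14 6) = (2 11 14 6)(9 12 10) = [0, 1, 11, 3, 4, 5, 2, 7, 8, 12, 9, 14, 10, 13, 6]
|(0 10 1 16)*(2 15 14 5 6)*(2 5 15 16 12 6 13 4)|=10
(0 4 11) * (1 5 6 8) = (0 4 11)(1 5 6 8) = [4, 5, 2, 3, 11, 6, 8, 7, 1, 9, 10, 0]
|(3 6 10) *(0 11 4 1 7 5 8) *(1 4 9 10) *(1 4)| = |(0 11 9 10 3 6 4 1 7 5 8)| = 11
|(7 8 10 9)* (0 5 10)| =6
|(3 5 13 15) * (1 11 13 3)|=4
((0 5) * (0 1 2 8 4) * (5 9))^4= (0 2 9 8 5 4 1)= [2, 0, 9, 3, 1, 4, 6, 7, 5, 8]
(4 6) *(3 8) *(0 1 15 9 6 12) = (0 1 15 9 6 4 12)(3 8) = [1, 15, 2, 8, 12, 5, 4, 7, 3, 6, 10, 11, 0, 13, 14, 9]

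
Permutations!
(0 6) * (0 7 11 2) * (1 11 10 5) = (0 6 7 10 5 1 11 2) = [6, 11, 0, 3, 4, 1, 7, 10, 8, 9, 5, 2]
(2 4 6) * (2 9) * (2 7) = (2 4 6 9 7) = [0, 1, 4, 3, 6, 5, 9, 2, 8, 7]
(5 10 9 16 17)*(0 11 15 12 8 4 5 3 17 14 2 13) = (0 11 15 12 8 4 5 10 9 16 14 2 13)(3 17) = [11, 1, 13, 17, 5, 10, 6, 7, 4, 16, 9, 15, 8, 0, 2, 12, 14, 3]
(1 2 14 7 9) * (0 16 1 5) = (0 16 1 2 14 7 9 5) = [16, 2, 14, 3, 4, 0, 6, 9, 8, 5, 10, 11, 12, 13, 7, 15, 1]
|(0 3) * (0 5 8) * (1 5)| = 5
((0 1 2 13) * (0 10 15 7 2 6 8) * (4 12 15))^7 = (15)(0 8 6 1) = [8, 0, 2, 3, 4, 5, 1, 7, 6, 9, 10, 11, 12, 13, 14, 15]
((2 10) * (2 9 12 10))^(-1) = (9 10 12) = [0, 1, 2, 3, 4, 5, 6, 7, 8, 10, 12, 11, 9]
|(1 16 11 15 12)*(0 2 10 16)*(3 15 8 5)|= 11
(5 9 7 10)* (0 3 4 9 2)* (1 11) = (0 3 4 9 7 10 5 2)(1 11) = [3, 11, 0, 4, 9, 2, 6, 10, 8, 7, 5, 1]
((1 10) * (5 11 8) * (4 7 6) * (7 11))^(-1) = (1 10)(4 6 7 5 8 11) = [0, 10, 2, 3, 6, 8, 7, 5, 11, 9, 1, 4]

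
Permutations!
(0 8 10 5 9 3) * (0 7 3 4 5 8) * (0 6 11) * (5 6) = (0 5 9 4 6 11)(3 7)(8 10) = [5, 1, 2, 7, 6, 9, 11, 3, 10, 4, 8, 0]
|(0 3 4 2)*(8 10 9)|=|(0 3 4 2)(8 10 9)|=12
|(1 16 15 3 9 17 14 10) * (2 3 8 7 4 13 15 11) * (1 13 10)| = 24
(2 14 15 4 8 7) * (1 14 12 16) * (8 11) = (1 14 15 4 11 8 7 2 12 16) = [0, 14, 12, 3, 11, 5, 6, 2, 7, 9, 10, 8, 16, 13, 15, 4, 1]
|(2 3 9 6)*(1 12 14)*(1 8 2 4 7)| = |(1 12 14 8 2 3 9 6 4 7)| = 10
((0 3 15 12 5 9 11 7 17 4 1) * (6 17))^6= (0 11)(1 9)(3 7)(4 5)(6 15)(12 17)= [11, 9, 2, 7, 5, 4, 15, 3, 8, 1, 10, 0, 17, 13, 14, 6, 16, 12]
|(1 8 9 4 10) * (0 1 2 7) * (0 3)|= 9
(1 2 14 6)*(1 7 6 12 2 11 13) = (1 11 13)(2 14 12)(6 7) = [0, 11, 14, 3, 4, 5, 7, 6, 8, 9, 10, 13, 2, 1, 12]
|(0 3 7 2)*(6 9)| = |(0 3 7 2)(6 9)| = 4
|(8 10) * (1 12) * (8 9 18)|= 4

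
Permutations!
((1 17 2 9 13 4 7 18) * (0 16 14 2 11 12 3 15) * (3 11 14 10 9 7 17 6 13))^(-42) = [0, 4, 1, 3, 2, 5, 17, 6, 8, 9, 10, 11, 12, 14, 18, 15, 16, 7, 13] = (1 4 2)(6 17 7)(13 14 18)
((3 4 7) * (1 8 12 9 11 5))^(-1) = (1 5 11 9 12 8)(3 7 4) = [0, 5, 2, 7, 3, 11, 6, 4, 1, 12, 10, 9, 8]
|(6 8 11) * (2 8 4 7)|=6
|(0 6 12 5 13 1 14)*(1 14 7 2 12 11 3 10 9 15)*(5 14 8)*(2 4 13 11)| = 55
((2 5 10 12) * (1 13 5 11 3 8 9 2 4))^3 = (1 10)(2 8 11 9 3)(4 5)(12 13) = [0, 10, 8, 2, 5, 4, 6, 7, 11, 3, 1, 9, 13, 12]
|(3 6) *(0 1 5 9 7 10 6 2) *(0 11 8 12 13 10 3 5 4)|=|(0 1 4)(2 11 8 12 13 10 6 5 9 7 3)|=33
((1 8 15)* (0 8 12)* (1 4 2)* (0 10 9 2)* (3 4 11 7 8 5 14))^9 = (0 4 3 14 5)(1 2 9 10 12)(7 8 15 11) = [4, 2, 9, 14, 3, 0, 6, 8, 15, 10, 12, 7, 1, 13, 5, 11]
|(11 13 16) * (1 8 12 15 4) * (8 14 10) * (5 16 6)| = 35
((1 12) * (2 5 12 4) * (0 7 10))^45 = [0, 1, 2, 3, 4, 5, 6, 7, 8, 9, 10, 11, 12] = (12)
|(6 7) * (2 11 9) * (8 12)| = |(2 11 9)(6 7)(8 12)| = 6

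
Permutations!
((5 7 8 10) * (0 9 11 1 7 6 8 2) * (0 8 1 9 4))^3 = [4, 8, 5, 3, 0, 7, 2, 10, 6, 11, 1, 9] = (0 4)(1 8 6 2 5 7 10)(9 11)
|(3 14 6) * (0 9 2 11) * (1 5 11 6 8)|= 10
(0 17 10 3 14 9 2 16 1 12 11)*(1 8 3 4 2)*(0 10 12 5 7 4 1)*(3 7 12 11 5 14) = [17, 14, 16, 3, 2, 12, 6, 4, 7, 0, 1, 10, 5, 13, 9, 15, 8, 11] = (0 17 11 10 1 14 9)(2 16 8 7 4)(5 12)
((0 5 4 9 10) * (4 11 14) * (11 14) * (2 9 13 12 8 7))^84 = (0 7 4 10 8 14 9 12 5 2 13) = [7, 1, 13, 3, 10, 2, 6, 4, 14, 12, 8, 11, 5, 0, 9]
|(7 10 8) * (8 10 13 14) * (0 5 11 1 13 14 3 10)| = |(0 5 11 1 13 3 10)(7 14 8)| = 21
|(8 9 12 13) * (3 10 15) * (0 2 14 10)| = |(0 2 14 10 15 3)(8 9 12 13)| = 12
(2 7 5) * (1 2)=(1 2 7 5)=[0, 2, 7, 3, 4, 1, 6, 5]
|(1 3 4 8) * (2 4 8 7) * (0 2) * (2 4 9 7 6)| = 6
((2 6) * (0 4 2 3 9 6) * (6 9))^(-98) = (9)(0 4 2) = [4, 1, 0, 3, 2, 5, 6, 7, 8, 9]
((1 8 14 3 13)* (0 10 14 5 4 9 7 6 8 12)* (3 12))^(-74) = [14, 3, 2, 13, 8, 6, 9, 4, 7, 5, 12, 11, 10, 1, 0] = (0 14)(1 3 13)(4 8 7)(5 6 9)(10 12)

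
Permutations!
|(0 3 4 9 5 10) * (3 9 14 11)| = |(0 9 5 10)(3 4 14 11)| = 4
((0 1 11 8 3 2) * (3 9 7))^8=(11)=[0, 1, 2, 3, 4, 5, 6, 7, 8, 9, 10, 11]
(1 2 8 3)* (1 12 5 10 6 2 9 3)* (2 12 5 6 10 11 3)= [0, 9, 8, 5, 4, 11, 12, 7, 1, 2, 10, 3, 6]= (1 9 2 8)(3 5 11)(6 12)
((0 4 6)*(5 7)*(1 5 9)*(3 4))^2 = (0 4)(1 7)(3 6)(5 9) = [4, 7, 2, 6, 0, 9, 3, 1, 8, 5]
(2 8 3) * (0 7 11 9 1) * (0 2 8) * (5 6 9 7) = (0 5 6 9 1 2)(3 8)(7 11) = [5, 2, 0, 8, 4, 6, 9, 11, 3, 1, 10, 7]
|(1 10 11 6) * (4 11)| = 5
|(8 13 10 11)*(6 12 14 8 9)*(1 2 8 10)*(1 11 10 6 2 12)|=|(1 12 14 6)(2 8 13 11 9)|=20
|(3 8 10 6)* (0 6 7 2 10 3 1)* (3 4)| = 3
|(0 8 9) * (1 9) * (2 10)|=|(0 8 1 9)(2 10)|=4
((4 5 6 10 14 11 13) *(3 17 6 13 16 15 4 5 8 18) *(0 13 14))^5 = (0 16 3 13 15 17 5 4 6 14 8 10 11 18) = [16, 1, 2, 13, 6, 4, 14, 7, 10, 9, 11, 18, 12, 15, 8, 17, 3, 5, 0]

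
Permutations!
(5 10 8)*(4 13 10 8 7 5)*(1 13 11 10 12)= (1 13 12)(4 11 10 7 5 8)= [0, 13, 2, 3, 11, 8, 6, 5, 4, 9, 7, 10, 1, 12]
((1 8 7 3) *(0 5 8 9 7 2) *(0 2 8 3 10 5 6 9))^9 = (0 6 9 7 10 5 3 1) = [6, 0, 2, 1, 4, 3, 9, 10, 8, 7, 5]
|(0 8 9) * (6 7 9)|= |(0 8 6 7 9)|= 5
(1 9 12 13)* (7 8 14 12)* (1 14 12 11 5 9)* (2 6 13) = [0, 1, 6, 3, 4, 9, 13, 8, 12, 7, 10, 5, 2, 14, 11] = (2 6 13 14 11 5 9 7 8 12)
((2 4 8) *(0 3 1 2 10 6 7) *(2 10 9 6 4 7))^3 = [10, 8, 3, 4, 6, 5, 0, 1, 2, 7, 9] = (0 10 9 7 1 8 2 3 4 6)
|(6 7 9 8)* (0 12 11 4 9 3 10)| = |(0 12 11 4 9 8 6 7 3 10)| = 10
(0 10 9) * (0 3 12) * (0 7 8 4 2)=(0 10 9 3 12 7 8 4 2)=[10, 1, 0, 12, 2, 5, 6, 8, 4, 3, 9, 11, 7]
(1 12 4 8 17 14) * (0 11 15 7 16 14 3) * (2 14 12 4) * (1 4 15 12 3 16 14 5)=(0 11 12 2 5 1 15 7 14 4 8 17 16 3)=[11, 15, 5, 0, 8, 1, 6, 14, 17, 9, 10, 12, 2, 13, 4, 7, 3, 16]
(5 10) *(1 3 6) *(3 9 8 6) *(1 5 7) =(1 9 8 6 5 10 7) =[0, 9, 2, 3, 4, 10, 5, 1, 6, 8, 7]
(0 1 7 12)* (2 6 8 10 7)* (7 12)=(0 1 2 6 8 10 12)=[1, 2, 6, 3, 4, 5, 8, 7, 10, 9, 12, 11, 0]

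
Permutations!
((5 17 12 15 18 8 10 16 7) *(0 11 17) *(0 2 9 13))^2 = (0 17 15 8 16 5 9)(2 13 11 12 18 10 7) = [17, 1, 13, 3, 4, 9, 6, 2, 16, 0, 7, 12, 18, 11, 14, 8, 5, 15, 10]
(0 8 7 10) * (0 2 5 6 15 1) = [8, 0, 5, 3, 4, 6, 15, 10, 7, 9, 2, 11, 12, 13, 14, 1] = (0 8 7 10 2 5 6 15 1)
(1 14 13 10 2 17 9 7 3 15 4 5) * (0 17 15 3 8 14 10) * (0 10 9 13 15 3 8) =(0 17 13 10 2 3 8 14 15 4 5 1 9 7) =[17, 9, 3, 8, 5, 1, 6, 0, 14, 7, 2, 11, 12, 10, 15, 4, 16, 13]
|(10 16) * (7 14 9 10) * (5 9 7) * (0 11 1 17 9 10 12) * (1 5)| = |(0 11 5 10 16 1 17 9 12)(7 14)| = 18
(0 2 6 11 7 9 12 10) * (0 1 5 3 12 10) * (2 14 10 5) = [14, 2, 6, 12, 4, 3, 11, 9, 8, 5, 1, 7, 0, 13, 10] = (0 14 10 1 2 6 11 7 9 5 3 12)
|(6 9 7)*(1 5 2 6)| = 6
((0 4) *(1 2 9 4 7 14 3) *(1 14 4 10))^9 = (1 2 9 10)(3 14) = [0, 2, 9, 14, 4, 5, 6, 7, 8, 10, 1, 11, 12, 13, 3]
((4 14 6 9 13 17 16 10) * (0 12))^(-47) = (0 12)(4 14 6 9 13 17 16 10) = [12, 1, 2, 3, 14, 5, 9, 7, 8, 13, 4, 11, 0, 17, 6, 15, 10, 16]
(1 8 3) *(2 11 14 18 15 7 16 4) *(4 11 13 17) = (1 8 3)(2 13 17 4)(7 16 11 14 18 15) = [0, 8, 13, 1, 2, 5, 6, 16, 3, 9, 10, 14, 12, 17, 18, 7, 11, 4, 15]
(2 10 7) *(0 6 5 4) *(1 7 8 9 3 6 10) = (0 10 8 9 3 6 5 4)(1 7 2) = [10, 7, 1, 6, 0, 4, 5, 2, 9, 3, 8]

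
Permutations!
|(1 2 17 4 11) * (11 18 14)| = |(1 2 17 4 18 14 11)| = 7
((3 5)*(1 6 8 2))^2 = [0, 8, 6, 3, 4, 5, 2, 7, 1] = (1 8)(2 6)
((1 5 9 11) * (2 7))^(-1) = (1 11 9 5)(2 7) = [0, 11, 7, 3, 4, 1, 6, 2, 8, 5, 10, 9]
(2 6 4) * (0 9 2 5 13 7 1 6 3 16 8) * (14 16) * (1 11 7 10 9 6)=(0 6 4 5 13 10 9 2 3 14 16 8)(7 11)=[6, 1, 3, 14, 5, 13, 4, 11, 0, 2, 9, 7, 12, 10, 16, 15, 8]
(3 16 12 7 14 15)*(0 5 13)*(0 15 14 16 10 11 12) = (0 5 13 15 3 10 11 12 7 16) = [5, 1, 2, 10, 4, 13, 6, 16, 8, 9, 11, 12, 7, 15, 14, 3, 0]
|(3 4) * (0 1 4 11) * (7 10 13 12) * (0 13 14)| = 10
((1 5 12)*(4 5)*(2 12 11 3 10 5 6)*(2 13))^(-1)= [0, 12, 13, 11, 1, 10, 4, 7, 8, 9, 3, 5, 2, 6]= (1 12 2 13 6 4)(3 11 5 10)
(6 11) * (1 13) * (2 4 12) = (1 13)(2 4 12)(6 11) = [0, 13, 4, 3, 12, 5, 11, 7, 8, 9, 10, 6, 2, 1]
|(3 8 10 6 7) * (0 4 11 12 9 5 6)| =|(0 4 11 12 9 5 6 7 3 8 10)| =11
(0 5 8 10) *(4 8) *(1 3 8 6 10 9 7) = (0 5 4 6 10)(1 3 8 9 7) = [5, 3, 2, 8, 6, 4, 10, 1, 9, 7, 0]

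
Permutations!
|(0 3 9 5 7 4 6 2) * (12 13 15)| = |(0 3 9 5 7 4 6 2)(12 13 15)| = 24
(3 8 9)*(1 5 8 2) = (1 5 8 9 3 2) = [0, 5, 1, 2, 4, 8, 6, 7, 9, 3]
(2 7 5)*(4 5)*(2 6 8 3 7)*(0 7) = [7, 1, 2, 0, 5, 6, 8, 4, 3] = (0 7 4 5 6 8 3)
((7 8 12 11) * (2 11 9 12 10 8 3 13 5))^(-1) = [0, 1, 5, 7, 4, 13, 6, 11, 10, 12, 8, 2, 9, 3] = (2 5 13 3 7 11)(8 10)(9 12)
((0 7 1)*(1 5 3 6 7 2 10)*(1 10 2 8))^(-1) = (10)(0 1 8)(3 5 7 6) = [1, 8, 2, 5, 4, 7, 3, 6, 0, 9, 10]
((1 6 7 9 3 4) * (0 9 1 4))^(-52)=[3, 7, 2, 9, 4, 5, 1, 6, 8, 0]=(0 3 9)(1 7 6)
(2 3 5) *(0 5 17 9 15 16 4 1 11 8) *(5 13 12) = (0 13 12 5 2 3 17 9 15 16 4 1 11 8) = [13, 11, 3, 17, 1, 2, 6, 7, 0, 15, 10, 8, 5, 12, 14, 16, 4, 9]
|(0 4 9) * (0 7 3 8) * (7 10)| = |(0 4 9 10 7 3 8)| = 7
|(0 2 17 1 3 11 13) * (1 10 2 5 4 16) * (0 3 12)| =|(0 5 4 16 1 12)(2 17 10)(3 11 13)| =6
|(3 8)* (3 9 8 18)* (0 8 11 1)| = 10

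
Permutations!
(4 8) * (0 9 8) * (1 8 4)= (0 9 4)(1 8)= [9, 8, 2, 3, 0, 5, 6, 7, 1, 4]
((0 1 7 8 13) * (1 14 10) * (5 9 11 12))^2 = (0 10 7 13 14 1 8)(5 11)(9 12) = [10, 8, 2, 3, 4, 11, 6, 13, 0, 12, 7, 5, 9, 14, 1]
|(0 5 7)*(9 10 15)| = |(0 5 7)(9 10 15)| = 3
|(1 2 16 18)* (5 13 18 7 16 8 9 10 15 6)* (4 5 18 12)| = 8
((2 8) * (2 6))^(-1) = (2 6 8) = [0, 1, 6, 3, 4, 5, 8, 7, 2]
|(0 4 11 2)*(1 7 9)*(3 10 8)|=12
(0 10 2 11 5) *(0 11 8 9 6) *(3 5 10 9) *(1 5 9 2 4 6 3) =(0 2 8 1 5 11 10 4 6)(3 9) =[2, 5, 8, 9, 6, 11, 0, 7, 1, 3, 4, 10]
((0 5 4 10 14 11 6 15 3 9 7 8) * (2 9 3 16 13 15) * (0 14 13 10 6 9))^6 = (0 5 4 6 2)(7 8 14 11 9)(10 15)(13 16) = [5, 1, 0, 3, 6, 4, 2, 8, 14, 7, 15, 9, 12, 16, 11, 10, 13]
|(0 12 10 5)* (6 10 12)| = 4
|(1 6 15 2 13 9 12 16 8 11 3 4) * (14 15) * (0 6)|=14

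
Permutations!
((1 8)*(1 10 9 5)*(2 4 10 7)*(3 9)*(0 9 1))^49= (10)(0 9 5)= [9, 1, 2, 3, 4, 0, 6, 7, 8, 5, 10]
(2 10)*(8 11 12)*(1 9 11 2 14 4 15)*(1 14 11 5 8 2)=[0, 9, 10, 3, 15, 8, 6, 7, 1, 5, 11, 12, 2, 13, 4, 14]=(1 9 5 8)(2 10 11 12)(4 15 14)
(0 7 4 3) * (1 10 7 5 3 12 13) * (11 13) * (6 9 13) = (0 5 3)(1 10 7 4 12 11 6 9 13) = [5, 10, 2, 0, 12, 3, 9, 4, 8, 13, 7, 6, 11, 1]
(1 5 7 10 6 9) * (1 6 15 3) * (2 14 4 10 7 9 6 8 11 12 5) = (1 2 14 4 10 15 3)(5 9 8 11 12) = [0, 2, 14, 1, 10, 9, 6, 7, 11, 8, 15, 12, 5, 13, 4, 3]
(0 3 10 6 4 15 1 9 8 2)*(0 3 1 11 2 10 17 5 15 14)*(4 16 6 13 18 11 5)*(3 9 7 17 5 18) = (0 1 7 17 4 14)(2 9 8 10 13 3 5 15 18 11)(6 16) = [1, 7, 9, 5, 14, 15, 16, 17, 10, 8, 13, 2, 12, 3, 0, 18, 6, 4, 11]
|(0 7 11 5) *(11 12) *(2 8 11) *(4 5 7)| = 15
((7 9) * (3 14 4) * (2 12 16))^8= [0, 1, 16, 4, 14, 5, 6, 7, 8, 9, 10, 11, 2, 13, 3, 15, 12]= (2 16 12)(3 4 14)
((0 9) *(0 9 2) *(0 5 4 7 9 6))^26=[9, 1, 6, 3, 2, 0, 7, 5, 8, 4]=(0 9 4 2 6 7 5)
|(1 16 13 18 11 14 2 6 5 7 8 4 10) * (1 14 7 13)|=22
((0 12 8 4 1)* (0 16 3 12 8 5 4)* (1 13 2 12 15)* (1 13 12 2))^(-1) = (0 8)(1 13 15 3 16)(4 5 12) = [8, 13, 2, 16, 5, 12, 6, 7, 0, 9, 10, 11, 4, 15, 14, 3, 1]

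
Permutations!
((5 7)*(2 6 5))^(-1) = (2 7 5 6) = [0, 1, 7, 3, 4, 6, 2, 5]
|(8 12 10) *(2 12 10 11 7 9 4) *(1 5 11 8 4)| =|(1 5 11 7 9)(2 12 8 10 4)| =5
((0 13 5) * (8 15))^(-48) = (15) = [0, 1, 2, 3, 4, 5, 6, 7, 8, 9, 10, 11, 12, 13, 14, 15]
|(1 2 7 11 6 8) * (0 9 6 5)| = |(0 9 6 8 1 2 7 11 5)| = 9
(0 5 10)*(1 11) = (0 5 10)(1 11) = [5, 11, 2, 3, 4, 10, 6, 7, 8, 9, 0, 1]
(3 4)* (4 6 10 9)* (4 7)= (3 6 10 9 7 4)= [0, 1, 2, 6, 3, 5, 10, 4, 8, 7, 9]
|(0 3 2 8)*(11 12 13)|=12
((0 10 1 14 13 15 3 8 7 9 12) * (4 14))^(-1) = (0 12 9 7 8 3 15 13 14 4 1 10) = [12, 10, 2, 15, 1, 5, 6, 8, 3, 7, 0, 11, 9, 14, 4, 13]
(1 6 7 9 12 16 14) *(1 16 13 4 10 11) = (1 6 7 9 12 13 4 10 11)(14 16) = [0, 6, 2, 3, 10, 5, 7, 9, 8, 12, 11, 1, 13, 4, 16, 15, 14]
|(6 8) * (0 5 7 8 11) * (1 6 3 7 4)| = 6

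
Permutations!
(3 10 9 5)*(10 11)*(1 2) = [0, 2, 1, 11, 4, 3, 6, 7, 8, 5, 9, 10] = (1 2)(3 11 10 9 5)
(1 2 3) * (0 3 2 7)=(0 3 1 7)=[3, 7, 2, 1, 4, 5, 6, 0]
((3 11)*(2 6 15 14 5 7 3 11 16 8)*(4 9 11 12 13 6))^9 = (2 5 12 8 14 11 16 15 9 3 6 4 7 13) = [0, 1, 5, 6, 7, 12, 4, 13, 14, 3, 10, 16, 8, 2, 11, 9, 15]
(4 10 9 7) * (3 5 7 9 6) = (3 5 7 4 10 6) = [0, 1, 2, 5, 10, 7, 3, 4, 8, 9, 6]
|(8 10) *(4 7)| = |(4 7)(8 10)| = 2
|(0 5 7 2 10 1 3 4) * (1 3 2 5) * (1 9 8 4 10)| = 4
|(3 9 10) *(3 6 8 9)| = 4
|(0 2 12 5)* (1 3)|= |(0 2 12 5)(1 3)|= 4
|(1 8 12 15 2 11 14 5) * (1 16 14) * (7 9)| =6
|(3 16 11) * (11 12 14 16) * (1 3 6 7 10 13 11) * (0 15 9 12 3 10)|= 13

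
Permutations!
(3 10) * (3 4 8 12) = [0, 1, 2, 10, 8, 5, 6, 7, 12, 9, 4, 11, 3] = (3 10 4 8 12)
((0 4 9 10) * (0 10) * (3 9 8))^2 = (10)(0 8 9 4 3) = [8, 1, 2, 0, 3, 5, 6, 7, 9, 4, 10]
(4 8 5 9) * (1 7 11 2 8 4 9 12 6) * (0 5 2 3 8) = (0 5 12 6 1 7 11 3 8 2) = [5, 7, 0, 8, 4, 12, 1, 11, 2, 9, 10, 3, 6]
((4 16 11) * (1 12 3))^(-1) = (1 3 12)(4 11 16) = [0, 3, 2, 12, 11, 5, 6, 7, 8, 9, 10, 16, 1, 13, 14, 15, 4]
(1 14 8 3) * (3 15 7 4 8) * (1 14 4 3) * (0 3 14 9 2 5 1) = (0 3 9 2 5 1 4 8 15 7 14) = [3, 4, 5, 9, 8, 1, 6, 14, 15, 2, 10, 11, 12, 13, 0, 7]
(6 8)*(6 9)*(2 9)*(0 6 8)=(0 6)(2 9 8)=[6, 1, 9, 3, 4, 5, 0, 7, 2, 8]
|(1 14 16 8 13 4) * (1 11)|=|(1 14 16 8 13 4 11)|=7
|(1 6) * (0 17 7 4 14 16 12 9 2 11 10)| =22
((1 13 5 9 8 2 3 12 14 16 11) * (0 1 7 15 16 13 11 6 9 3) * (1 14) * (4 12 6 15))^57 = (0 5 9)(1 7 12 11 4)(2 13 6)(3 8 14)(15 16) = [5, 7, 13, 8, 1, 9, 2, 12, 14, 0, 10, 4, 11, 6, 3, 16, 15]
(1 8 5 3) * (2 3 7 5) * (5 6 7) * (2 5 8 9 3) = (1 9 3)(5 8)(6 7) = [0, 9, 2, 1, 4, 8, 7, 6, 5, 3]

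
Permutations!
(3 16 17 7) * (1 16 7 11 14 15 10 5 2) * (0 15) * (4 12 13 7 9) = (0 15 10 5 2 1 16 17 11 14)(3 9 4 12 13 7) = [15, 16, 1, 9, 12, 2, 6, 3, 8, 4, 5, 14, 13, 7, 0, 10, 17, 11]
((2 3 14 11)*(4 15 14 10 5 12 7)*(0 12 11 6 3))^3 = (0 4 6 5)(2 7 14 10)(3 11 12 15) = [4, 1, 7, 11, 6, 0, 5, 14, 8, 9, 2, 12, 15, 13, 10, 3]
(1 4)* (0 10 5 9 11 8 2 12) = (0 10 5 9 11 8 2 12)(1 4) = [10, 4, 12, 3, 1, 9, 6, 7, 2, 11, 5, 8, 0]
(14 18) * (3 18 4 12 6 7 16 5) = (3 18 14 4 12 6 7 16 5) = [0, 1, 2, 18, 12, 3, 7, 16, 8, 9, 10, 11, 6, 13, 4, 15, 5, 17, 14]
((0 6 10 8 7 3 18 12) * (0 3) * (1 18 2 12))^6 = (18)(0 6 10 8 7) = [6, 1, 2, 3, 4, 5, 10, 0, 7, 9, 8, 11, 12, 13, 14, 15, 16, 17, 18]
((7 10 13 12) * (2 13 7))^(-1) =[0, 1, 12, 3, 4, 5, 6, 10, 8, 9, 7, 11, 13, 2] =(2 12 13)(7 10)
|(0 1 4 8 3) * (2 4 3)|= |(0 1 3)(2 4 8)|= 3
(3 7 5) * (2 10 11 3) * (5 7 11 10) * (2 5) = [0, 1, 2, 11, 4, 5, 6, 7, 8, 9, 10, 3] = (3 11)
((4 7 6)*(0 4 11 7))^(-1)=(0 4)(6 7 11)=[4, 1, 2, 3, 0, 5, 7, 11, 8, 9, 10, 6]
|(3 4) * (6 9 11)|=|(3 4)(6 9 11)|=6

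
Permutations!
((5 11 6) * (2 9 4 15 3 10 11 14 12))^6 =(2 11 9 6 4 5 15 14 3 12 10) =[0, 1, 11, 12, 5, 15, 4, 7, 8, 6, 2, 9, 10, 13, 3, 14]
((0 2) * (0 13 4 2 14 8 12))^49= (0 14 8 12)(2 13 4)= [14, 1, 13, 3, 2, 5, 6, 7, 12, 9, 10, 11, 0, 4, 8]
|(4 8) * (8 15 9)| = |(4 15 9 8)| = 4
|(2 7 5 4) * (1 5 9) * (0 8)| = |(0 8)(1 5 4 2 7 9)| = 6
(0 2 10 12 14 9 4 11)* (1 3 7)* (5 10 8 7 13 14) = [2, 3, 8, 13, 11, 10, 6, 1, 7, 4, 12, 0, 5, 14, 9] = (0 2 8 7 1 3 13 14 9 4 11)(5 10 12)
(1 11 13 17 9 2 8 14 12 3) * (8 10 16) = (1 11 13 17 9 2 10 16 8 14 12 3) = [0, 11, 10, 1, 4, 5, 6, 7, 14, 2, 16, 13, 3, 17, 12, 15, 8, 9]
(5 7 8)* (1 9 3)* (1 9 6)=(1 6)(3 9)(5 7 8)=[0, 6, 2, 9, 4, 7, 1, 8, 5, 3]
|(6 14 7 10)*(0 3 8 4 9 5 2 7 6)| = 18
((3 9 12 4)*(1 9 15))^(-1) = [0, 15, 2, 4, 12, 5, 6, 7, 8, 1, 10, 11, 9, 13, 14, 3] = (1 15 3 4 12 9)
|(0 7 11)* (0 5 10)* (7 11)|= 4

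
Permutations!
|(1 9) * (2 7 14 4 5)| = |(1 9)(2 7 14 4 5)| = 10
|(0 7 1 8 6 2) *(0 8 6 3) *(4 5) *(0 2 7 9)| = |(0 9)(1 6 7)(2 8 3)(4 5)| = 6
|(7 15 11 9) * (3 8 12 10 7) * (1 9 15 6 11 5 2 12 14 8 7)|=22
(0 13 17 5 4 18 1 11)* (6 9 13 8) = (0 8 6 9 13 17 5 4 18 1 11) = [8, 11, 2, 3, 18, 4, 9, 7, 6, 13, 10, 0, 12, 17, 14, 15, 16, 5, 1]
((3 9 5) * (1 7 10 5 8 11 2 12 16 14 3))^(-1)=(1 5 10 7)(2 11 8 9 3 14 16 12)=[0, 5, 11, 14, 4, 10, 6, 1, 9, 3, 7, 8, 2, 13, 16, 15, 12]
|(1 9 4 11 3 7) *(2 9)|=|(1 2 9 4 11 3 7)|=7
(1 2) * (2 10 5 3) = (1 10 5 3 2) = [0, 10, 1, 2, 4, 3, 6, 7, 8, 9, 5]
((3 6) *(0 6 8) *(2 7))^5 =(0 6 3 8)(2 7) =[6, 1, 7, 8, 4, 5, 3, 2, 0]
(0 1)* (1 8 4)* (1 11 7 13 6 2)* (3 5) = (0 8 4 11 7 13 6 2 1)(3 5) = [8, 0, 1, 5, 11, 3, 2, 13, 4, 9, 10, 7, 12, 6]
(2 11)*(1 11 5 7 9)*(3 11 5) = (1 5 7 9)(2 3 11) = [0, 5, 3, 11, 4, 7, 6, 9, 8, 1, 10, 2]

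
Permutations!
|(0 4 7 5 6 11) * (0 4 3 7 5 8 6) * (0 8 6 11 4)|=8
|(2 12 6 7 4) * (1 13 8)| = 15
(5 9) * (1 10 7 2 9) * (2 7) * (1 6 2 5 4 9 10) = (2 10 5 6)(4 9) = [0, 1, 10, 3, 9, 6, 2, 7, 8, 4, 5]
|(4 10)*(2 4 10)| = |(10)(2 4)| = 2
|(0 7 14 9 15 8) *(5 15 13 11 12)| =10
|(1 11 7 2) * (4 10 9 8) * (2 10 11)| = 6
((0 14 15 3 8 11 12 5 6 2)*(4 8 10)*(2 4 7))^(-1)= (0 2 7 10 3 15 14)(4 6 5 12 11 8)= [2, 1, 7, 15, 6, 12, 5, 10, 4, 9, 3, 8, 11, 13, 0, 14]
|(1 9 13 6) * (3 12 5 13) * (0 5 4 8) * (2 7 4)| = |(0 5 13 6 1 9 3 12 2 7 4 8)| = 12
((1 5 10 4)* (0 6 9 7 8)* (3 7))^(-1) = (0 8 7 3 9 6)(1 4 10 5) = [8, 4, 2, 9, 10, 1, 0, 3, 7, 6, 5]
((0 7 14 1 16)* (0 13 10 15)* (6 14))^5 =(0 16 7 13 6 10 14 15 1) =[16, 0, 2, 3, 4, 5, 10, 13, 8, 9, 14, 11, 12, 6, 15, 1, 7]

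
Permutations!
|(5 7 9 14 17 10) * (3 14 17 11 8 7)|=9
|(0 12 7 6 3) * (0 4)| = 6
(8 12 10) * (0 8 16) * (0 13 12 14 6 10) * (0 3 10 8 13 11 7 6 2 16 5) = (0 13 12 3 10 5)(2 16 11 7 6 8 14) = [13, 1, 16, 10, 4, 0, 8, 6, 14, 9, 5, 7, 3, 12, 2, 15, 11]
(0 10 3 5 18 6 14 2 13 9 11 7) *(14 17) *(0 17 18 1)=(0 10 3 5 1)(2 13 9 11 7 17 14)(6 18)=[10, 0, 13, 5, 4, 1, 18, 17, 8, 11, 3, 7, 12, 9, 2, 15, 16, 14, 6]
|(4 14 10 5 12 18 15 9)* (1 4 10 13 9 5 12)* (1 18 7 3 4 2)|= |(1 2)(3 4 14 13 9 10 12 7)(5 18 15)|= 24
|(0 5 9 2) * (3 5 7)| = 6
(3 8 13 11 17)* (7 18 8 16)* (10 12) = (3 16 7 18 8 13 11 17)(10 12) = [0, 1, 2, 16, 4, 5, 6, 18, 13, 9, 12, 17, 10, 11, 14, 15, 7, 3, 8]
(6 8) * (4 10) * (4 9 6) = [0, 1, 2, 3, 10, 5, 8, 7, 4, 6, 9] = (4 10 9 6 8)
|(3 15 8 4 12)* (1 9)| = |(1 9)(3 15 8 4 12)| = 10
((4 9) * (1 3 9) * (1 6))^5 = (9) = [0, 1, 2, 3, 4, 5, 6, 7, 8, 9]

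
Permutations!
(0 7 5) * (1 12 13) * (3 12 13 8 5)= [7, 13, 2, 12, 4, 0, 6, 3, 5, 9, 10, 11, 8, 1]= (0 7 3 12 8 5)(1 13)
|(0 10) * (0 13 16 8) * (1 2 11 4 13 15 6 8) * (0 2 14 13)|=|(0 10 15 6 8 2 11 4)(1 14 13 16)|=8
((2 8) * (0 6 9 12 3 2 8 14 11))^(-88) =(14) =[0, 1, 2, 3, 4, 5, 6, 7, 8, 9, 10, 11, 12, 13, 14]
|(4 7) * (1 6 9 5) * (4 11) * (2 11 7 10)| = |(1 6 9 5)(2 11 4 10)| = 4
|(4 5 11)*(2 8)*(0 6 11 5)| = |(0 6 11 4)(2 8)| = 4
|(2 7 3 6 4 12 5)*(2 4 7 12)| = |(2 12 5 4)(3 6 7)| = 12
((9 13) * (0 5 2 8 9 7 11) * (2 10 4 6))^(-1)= (0 11 7 13 9 8 2 6 4 10 5)= [11, 1, 6, 3, 10, 0, 4, 13, 2, 8, 5, 7, 12, 9]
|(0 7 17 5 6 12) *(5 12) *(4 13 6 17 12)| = 15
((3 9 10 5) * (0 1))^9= (0 1)(3 9 10 5)= [1, 0, 2, 9, 4, 3, 6, 7, 8, 10, 5]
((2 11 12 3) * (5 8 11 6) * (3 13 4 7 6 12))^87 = (2 8 7 12 11 6 13 3 5 4) = [0, 1, 8, 5, 2, 4, 13, 12, 7, 9, 10, 6, 11, 3]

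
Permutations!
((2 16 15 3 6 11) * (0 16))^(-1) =[2, 1, 11, 15, 4, 5, 3, 7, 8, 9, 10, 6, 12, 13, 14, 16, 0] =(0 2 11 6 3 15 16)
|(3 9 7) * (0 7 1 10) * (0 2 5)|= |(0 7 3 9 1 10 2 5)|= 8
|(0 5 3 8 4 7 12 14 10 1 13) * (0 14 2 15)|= |(0 5 3 8 4 7 12 2 15)(1 13 14 10)|= 36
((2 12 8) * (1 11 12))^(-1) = (1 2 8 12 11) = [0, 2, 8, 3, 4, 5, 6, 7, 12, 9, 10, 1, 11]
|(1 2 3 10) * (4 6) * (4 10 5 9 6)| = 7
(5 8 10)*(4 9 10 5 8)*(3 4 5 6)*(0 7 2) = (0 7 2)(3 4 9 10 8 6) = [7, 1, 0, 4, 9, 5, 3, 2, 6, 10, 8]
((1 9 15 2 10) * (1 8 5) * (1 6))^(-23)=(1 9 15 2 10 8 5 6)=[0, 9, 10, 3, 4, 6, 1, 7, 5, 15, 8, 11, 12, 13, 14, 2]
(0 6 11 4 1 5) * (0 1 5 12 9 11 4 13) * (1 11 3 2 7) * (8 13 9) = [6, 12, 7, 2, 5, 11, 4, 1, 13, 3, 10, 9, 8, 0] = (0 6 4 5 11 9 3 2 7 1 12 8 13)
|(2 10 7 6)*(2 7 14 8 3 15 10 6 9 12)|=|(2 6 7 9 12)(3 15 10 14 8)|=5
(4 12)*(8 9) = (4 12)(8 9) = [0, 1, 2, 3, 12, 5, 6, 7, 9, 8, 10, 11, 4]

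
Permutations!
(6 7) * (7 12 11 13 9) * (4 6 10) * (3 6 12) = (3 6)(4 12 11 13 9 7 10) = [0, 1, 2, 6, 12, 5, 3, 10, 8, 7, 4, 13, 11, 9]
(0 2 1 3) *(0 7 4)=(0 2 1 3 7 4)=[2, 3, 1, 7, 0, 5, 6, 4]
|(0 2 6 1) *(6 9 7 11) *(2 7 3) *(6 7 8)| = |(0 8 6 1)(2 9 3)(7 11)| = 12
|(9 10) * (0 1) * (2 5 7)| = 6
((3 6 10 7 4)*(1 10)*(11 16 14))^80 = (1 7 3)(4 6 10)(11 14 16) = [0, 7, 2, 1, 6, 5, 10, 3, 8, 9, 4, 14, 12, 13, 16, 15, 11]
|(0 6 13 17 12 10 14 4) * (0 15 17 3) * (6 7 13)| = |(0 7 13 3)(4 15 17 12 10 14)| = 12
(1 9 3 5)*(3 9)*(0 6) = (9)(0 6)(1 3 5) = [6, 3, 2, 5, 4, 1, 0, 7, 8, 9]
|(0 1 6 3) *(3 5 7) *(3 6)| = |(0 1 3)(5 7 6)| = 3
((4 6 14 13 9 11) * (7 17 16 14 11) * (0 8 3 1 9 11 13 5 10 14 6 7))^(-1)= (0 9 1 3 8)(4 11 13 6 16 17 7)(5 14 10)= [9, 3, 2, 8, 11, 14, 16, 4, 0, 1, 5, 13, 12, 6, 10, 15, 17, 7]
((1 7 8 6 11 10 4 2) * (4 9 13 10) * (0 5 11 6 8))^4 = (0 2 5 1 11 7 4)(9 13 10) = [2, 11, 5, 3, 0, 1, 6, 4, 8, 13, 9, 7, 12, 10]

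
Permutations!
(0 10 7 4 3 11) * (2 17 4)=(0 10 7 2 17 4 3 11)=[10, 1, 17, 11, 3, 5, 6, 2, 8, 9, 7, 0, 12, 13, 14, 15, 16, 4]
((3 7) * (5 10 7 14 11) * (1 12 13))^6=(14)=[0, 1, 2, 3, 4, 5, 6, 7, 8, 9, 10, 11, 12, 13, 14]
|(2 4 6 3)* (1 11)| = 4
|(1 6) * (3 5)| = |(1 6)(3 5)| = 2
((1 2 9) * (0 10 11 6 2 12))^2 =(0 11 2 1)(6 9 12 10) =[11, 0, 1, 3, 4, 5, 9, 7, 8, 12, 6, 2, 10]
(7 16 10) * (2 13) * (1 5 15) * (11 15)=(1 5 11 15)(2 13)(7 16 10)=[0, 5, 13, 3, 4, 11, 6, 16, 8, 9, 7, 15, 12, 2, 14, 1, 10]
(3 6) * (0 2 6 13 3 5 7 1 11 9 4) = (0 2 6 5 7 1 11 9 4)(3 13) = [2, 11, 6, 13, 0, 7, 5, 1, 8, 4, 10, 9, 12, 3]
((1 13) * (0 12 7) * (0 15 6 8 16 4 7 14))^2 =(0 14 12)(4 15 8)(6 16 7) =[14, 1, 2, 3, 15, 5, 16, 6, 4, 9, 10, 11, 0, 13, 12, 8, 7]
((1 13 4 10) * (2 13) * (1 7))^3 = [0, 4, 10, 3, 1, 5, 6, 13, 8, 9, 2, 11, 12, 7] = (1 4)(2 10)(7 13)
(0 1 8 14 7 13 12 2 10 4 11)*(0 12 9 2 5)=(0 1 8 14 7 13 9 2 10 4 11 12 5)=[1, 8, 10, 3, 11, 0, 6, 13, 14, 2, 4, 12, 5, 9, 7]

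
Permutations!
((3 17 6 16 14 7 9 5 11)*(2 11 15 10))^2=(2 3 6 14 9 15)(5 10 11 17 16 7)=[0, 1, 3, 6, 4, 10, 14, 5, 8, 15, 11, 17, 12, 13, 9, 2, 7, 16]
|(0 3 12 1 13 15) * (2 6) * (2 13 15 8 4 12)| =|(0 3 2 6 13 8 4 12 1 15)| =10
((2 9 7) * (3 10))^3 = [0, 1, 2, 10, 4, 5, 6, 7, 8, 9, 3] = (3 10)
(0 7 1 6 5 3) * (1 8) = (0 7 8 1 6 5 3) = [7, 6, 2, 0, 4, 3, 5, 8, 1]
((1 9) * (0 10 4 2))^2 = (0 4)(2 10) = [4, 1, 10, 3, 0, 5, 6, 7, 8, 9, 2]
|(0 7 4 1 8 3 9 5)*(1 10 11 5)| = |(0 7 4 10 11 5)(1 8 3 9)| = 12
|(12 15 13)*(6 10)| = 6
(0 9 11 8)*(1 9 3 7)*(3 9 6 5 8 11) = [9, 6, 2, 7, 4, 8, 5, 1, 0, 3, 10, 11] = (11)(0 9 3 7 1 6 5 8)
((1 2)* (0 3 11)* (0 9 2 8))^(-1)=(0 8 1 2 9 11 3)=[8, 2, 9, 0, 4, 5, 6, 7, 1, 11, 10, 3]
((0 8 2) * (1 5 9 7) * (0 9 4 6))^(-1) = (0 6 4 5 1 7 9 2 8) = [6, 7, 8, 3, 5, 1, 4, 9, 0, 2]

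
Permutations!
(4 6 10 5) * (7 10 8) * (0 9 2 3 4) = [9, 1, 3, 4, 6, 0, 8, 10, 7, 2, 5] = (0 9 2 3 4 6 8 7 10 5)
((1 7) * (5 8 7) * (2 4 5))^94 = (1 8 4)(2 7 5) = [0, 8, 7, 3, 1, 2, 6, 5, 4]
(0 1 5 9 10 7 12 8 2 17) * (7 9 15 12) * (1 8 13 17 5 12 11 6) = (0 8 2 5 15 11 6 1 12 13 17)(9 10) = [8, 12, 5, 3, 4, 15, 1, 7, 2, 10, 9, 6, 13, 17, 14, 11, 16, 0]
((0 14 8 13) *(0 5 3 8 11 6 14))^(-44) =(6 14 11) =[0, 1, 2, 3, 4, 5, 14, 7, 8, 9, 10, 6, 12, 13, 11]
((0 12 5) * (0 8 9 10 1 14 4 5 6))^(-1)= (0 6 12)(1 10 9 8 5 4 14)= [6, 10, 2, 3, 14, 4, 12, 7, 5, 8, 9, 11, 0, 13, 1]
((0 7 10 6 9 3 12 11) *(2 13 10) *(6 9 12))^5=(0 9)(2 6)(3 7)(10 11)(12 13)=[9, 1, 6, 7, 4, 5, 2, 3, 8, 0, 11, 10, 13, 12]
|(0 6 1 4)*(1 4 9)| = |(0 6 4)(1 9)| = 6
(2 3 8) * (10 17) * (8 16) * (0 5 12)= [5, 1, 3, 16, 4, 12, 6, 7, 2, 9, 17, 11, 0, 13, 14, 15, 8, 10]= (0 5 12)(2 3 16 8)(10 17)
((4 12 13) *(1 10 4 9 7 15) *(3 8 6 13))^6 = (1 6 10 13 4 9 12 7 3 15 8) = [0, 6, 2, 15, 9, 5, 10, 3, 1, 12, 13, 11, 7, 4, 14, 8]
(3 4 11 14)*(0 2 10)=(0 2 10)(3 4 11 14)=[2, 1, 10, 4, 11, 5, 6, 7, 8, 9, 0, 14, 12, 13, 3]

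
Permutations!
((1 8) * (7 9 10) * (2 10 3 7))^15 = (1 8)(2 10) = [0, 8, 10, 3, 4, 5, 6, 7, 1, 9, 2]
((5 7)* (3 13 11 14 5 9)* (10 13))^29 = (3 5 13 9 14 10 7 11) = [0, 1, 2, 5, 4, 13, 6, 11, 8, 14, 7, 3, 12, 9, 10]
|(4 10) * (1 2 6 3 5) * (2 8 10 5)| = |(1 8 10 4 5)(2 6 3)| = 15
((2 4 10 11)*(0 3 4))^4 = (0 11 4)(2 10 3) = [11, 1, 10, 2, 0, 5, 6, 7, 8, 9, 3, 4]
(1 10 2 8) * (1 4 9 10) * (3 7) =(2 8 4 9 10)(3 7) =[0, 1, 8, 7, 9, 5, 6, 3, 4, 10, 2]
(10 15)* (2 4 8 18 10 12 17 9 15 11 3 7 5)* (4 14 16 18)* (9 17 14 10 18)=[0, 1, 10, 7, 8, 2, 6, 5, 4, 15, 11, 3, 14, 13, 16, 12, 9, 17, 18]=(18)(2 10 11 3 7 5)(4 8)(9 15 12 14 16)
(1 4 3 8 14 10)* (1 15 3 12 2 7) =(1 4 12 2 7)(3 8 14 10 15) =[0, 4, 7, 8, 12, 5, 6, 1, 14, 9, 15, 11, 2, 13, 10, 3]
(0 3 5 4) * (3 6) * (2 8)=(0 6 3 5 4)(2 8)=[6, 1, 8, 5, 0, 4, 3, 7, 2]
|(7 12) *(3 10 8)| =|(3 10 8)(7 12)| =6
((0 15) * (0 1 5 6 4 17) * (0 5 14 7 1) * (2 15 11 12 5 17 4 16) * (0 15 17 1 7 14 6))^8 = (1 2 6 17 16) = [0, 2, 6, 3, 4, 5, 17, 7, 8, 9, 10, 11, 12, 13, 14, 15, 1, 16]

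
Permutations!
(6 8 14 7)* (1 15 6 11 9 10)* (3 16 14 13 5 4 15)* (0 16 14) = (0 16)(1 3 14 7 11 9 10)(4 15 6 8 13 5) = [16, 3, 2, 14, 15, 4, 8, 11, 13, 10, 1, 9, 12, 5, 7, 6, 0]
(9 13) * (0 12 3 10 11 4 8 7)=(0 12 3 10 11 4 8 7)(9 13)=[12, 1, 2, 10, 8, 5, 6, 0, 7, 13, 11, 4, 3, 9]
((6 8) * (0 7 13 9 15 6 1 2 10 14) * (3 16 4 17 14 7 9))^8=(0 7 9 13 15 3 6 16 8 4 1 17 2 14 10)=[7, 17, 14, 6, 1, 5, 16, 9, 4, 13, 0, 11, 12, 15, 10, 3, 8, 2]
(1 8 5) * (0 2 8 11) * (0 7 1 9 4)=(0 2 8 5 9 4)(1 11 7)=[2, 11, 8, 3, 0, 9, 6, 1, 5, 4, 10, 7]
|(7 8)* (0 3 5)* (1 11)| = |(0 3 5)(1 11)(7 8)| = 6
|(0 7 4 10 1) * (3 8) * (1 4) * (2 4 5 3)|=6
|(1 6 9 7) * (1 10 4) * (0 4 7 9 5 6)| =6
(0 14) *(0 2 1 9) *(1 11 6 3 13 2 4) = (0 14 4 1 9)(2 11 6 3 13) = [14, 9, 11, 13, 1, 5, 3, 7, 8, 0, 10, 6, 12, 2, 4]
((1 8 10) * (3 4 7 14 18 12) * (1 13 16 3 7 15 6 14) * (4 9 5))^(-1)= [0, 7, 2, 16, 5, 9, 15, 12, 1, 3, 8, 11, 18, 10, 6, 4, 13, 17, 14]= (1 7 12 18 14 6 15 4 5 9 3 16 13 10 8)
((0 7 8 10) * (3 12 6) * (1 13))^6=(13)(0 8)(7 10)=[8, 1, 2, 3, 4, 5, 6, 10, 0, 9, 7, 11, 12, 13]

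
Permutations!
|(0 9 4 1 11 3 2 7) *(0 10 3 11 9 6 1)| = 20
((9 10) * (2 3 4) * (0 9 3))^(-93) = (0 3)(2 10)(4 9) = [3, 1, 10, 0, 9, 5, 6, 7, 8, 4, 2]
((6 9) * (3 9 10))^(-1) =(3 10 6 9) =[0, 1, 2, 10, 4, 5, 9, 7, 8, 3, 6]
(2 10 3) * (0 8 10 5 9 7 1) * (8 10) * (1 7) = (0 10 3 2 5 9 1) = [10, 0, 5, 2, 4, 9, 6, 7, 8, 1, 3]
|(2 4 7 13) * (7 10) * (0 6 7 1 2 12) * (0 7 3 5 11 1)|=|(0 6 3 5 11 1 2 4 10)(7 13 12)|=9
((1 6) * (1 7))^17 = (1 7 6) = [0, 7, 2, 3, 4, 5, 1, 6]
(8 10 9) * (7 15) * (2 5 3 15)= (2 5 3 15 7)(8 10 9)= [0, 1, 5, 15, 4, 3, 6, 2, 10, 8, 9, 11, 12, 13, 14, 7]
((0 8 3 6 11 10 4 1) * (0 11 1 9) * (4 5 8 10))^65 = (0 6)(1 10)(3 9)(4 8)(5 11) = [6, 10, 2, 9, 8, 11, 0, 7, 4, 3, 1, 5]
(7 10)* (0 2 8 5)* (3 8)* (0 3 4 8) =(0 2 4 8 5 3)(7 10) =[2, 1, 4, 0, 8, 3, 6, 10, 5, 9, 7]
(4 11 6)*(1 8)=(1 8)(4 11 6)=[0, 8, 2, 3, 11, 5, 4, 7, 1, 9, 10, 6]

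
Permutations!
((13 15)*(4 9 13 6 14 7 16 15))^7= (4 9 13)(6 7 15 14 16)= [0, 1, 2, 3, 9, 5, 7, 15, 8, 13, 10, 11, 12, 4, 16, 14, 6]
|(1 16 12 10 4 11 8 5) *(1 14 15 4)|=|(1 16 12 10)(4 11 8 5 14 15)|=12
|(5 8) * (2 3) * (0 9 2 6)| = 10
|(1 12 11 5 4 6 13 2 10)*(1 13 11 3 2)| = |(1 12 3 2 10 13)(4 6 11 5)| = 12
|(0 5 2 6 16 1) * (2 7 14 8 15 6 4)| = 18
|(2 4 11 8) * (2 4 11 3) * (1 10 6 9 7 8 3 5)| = 24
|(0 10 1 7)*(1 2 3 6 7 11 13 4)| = |(0 10 2 3 6 7)(1 11 13 4)| = 12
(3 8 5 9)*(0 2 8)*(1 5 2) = [1, 5, 8, 0, 4, 9, 6, 7, 2, 3] = (0 1 5 9 3)(2 8)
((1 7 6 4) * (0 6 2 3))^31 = (0 1 3 4 2 6 7) = [1, 3, 6, 4, 2, 5, 7, 0]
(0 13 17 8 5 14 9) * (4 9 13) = (0 4 9)(5 14 13 17 8) = [4, 1, 2, 3, 9, 14, 6, 7, 5, 0, 10, 11, 12, 17, 13, 15, 16, 8]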